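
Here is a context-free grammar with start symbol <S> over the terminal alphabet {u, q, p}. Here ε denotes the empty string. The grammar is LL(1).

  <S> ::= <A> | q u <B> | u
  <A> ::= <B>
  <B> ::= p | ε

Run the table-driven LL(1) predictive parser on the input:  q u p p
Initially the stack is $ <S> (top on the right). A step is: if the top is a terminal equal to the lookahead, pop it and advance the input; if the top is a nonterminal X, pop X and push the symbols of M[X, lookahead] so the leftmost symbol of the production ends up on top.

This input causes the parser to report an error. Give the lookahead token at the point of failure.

p

     Stack      Input      Action
  1  $ <S>      q u p p $  expand <S> ::= q u <B>
  2  $ <B> u q  q u p p $  match q
  3  $ <B> u    u p p $    match u
  4  $ <B>      p p $      expand <B> ::= p
  5  $ p        p p $      match p
  6  $          p $        error: stack empty but input remains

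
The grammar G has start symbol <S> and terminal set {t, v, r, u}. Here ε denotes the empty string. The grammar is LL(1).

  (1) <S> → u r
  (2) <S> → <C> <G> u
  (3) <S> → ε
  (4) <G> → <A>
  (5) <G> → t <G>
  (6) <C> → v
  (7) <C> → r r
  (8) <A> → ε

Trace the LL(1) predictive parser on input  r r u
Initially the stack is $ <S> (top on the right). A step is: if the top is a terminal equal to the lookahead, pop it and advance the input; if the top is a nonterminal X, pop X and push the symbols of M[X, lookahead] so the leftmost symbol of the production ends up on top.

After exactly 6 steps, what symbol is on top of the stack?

     Stack        Input    Action
  1  $ <S>        r r u $  expand <S> → <C> <G> u
  2  $ u <G> <C>  r r u $  expand <C> → r r
  3  $ u <G> r r  r r u $  match r
  4  $ u <G> r    r u $    match r
  5  $ u <G>      u $      expand <G> → <A>
  6  $ u <A>      u $      expand <A> → ε
Stack after step 6: $ u (top = u).

u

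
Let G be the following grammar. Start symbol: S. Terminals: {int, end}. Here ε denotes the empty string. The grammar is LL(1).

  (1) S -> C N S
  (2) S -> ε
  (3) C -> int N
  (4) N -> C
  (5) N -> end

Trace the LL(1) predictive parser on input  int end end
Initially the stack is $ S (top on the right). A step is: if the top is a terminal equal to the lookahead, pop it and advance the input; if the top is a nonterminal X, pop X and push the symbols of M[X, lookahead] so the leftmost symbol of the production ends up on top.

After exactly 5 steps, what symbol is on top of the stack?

N

     Stack        Input          Action
  1  $ S          int end end $  expand S -> C N S
  2  $ S N C      int end end $  expand C -> int N
  3  $ S N N int  int end end $  match int
  4  $ S N N      end end $      expand N -> end
  5  $ S N end    end end $      match end
Stack after step 5: $ S N (top = N).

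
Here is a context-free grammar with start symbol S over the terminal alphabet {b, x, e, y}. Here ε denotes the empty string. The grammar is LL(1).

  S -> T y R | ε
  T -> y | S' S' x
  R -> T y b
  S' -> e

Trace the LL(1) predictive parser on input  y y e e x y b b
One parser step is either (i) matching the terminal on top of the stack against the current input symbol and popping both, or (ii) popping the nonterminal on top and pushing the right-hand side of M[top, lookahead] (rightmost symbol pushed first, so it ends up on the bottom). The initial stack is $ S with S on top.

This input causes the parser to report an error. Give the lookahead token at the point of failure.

      Stack          Input              Action
   1  $ S            y y e e x y b b $  expand S -> T y R
   2  $ R y T        y y e e x y b b $  expand T -> y
   3  $ R y y        y y e e x y b b $  match y
   4  $ R y          y e e x y b b $    match y
   5  $ R            e e x y b b $      expand R -> T y b
   6  $ b y T        e e x y b b $      expand T -> S' S' x
   7  $ b y x S' S'  e e x y b b $      expand S' -> e
   8  $ b y x S' e   e e x y b b $      match e
   9  $ b y x S'     e x y b b $        expand S' -> e
  10  $ b y x e      e x y b b $        match e
  11  $ b y x        x y b b $          match x
  12  $ b y          y b b $            match y
  13  $ b            b b $              match b
  14  $              b $                error: stack empty but input remains

b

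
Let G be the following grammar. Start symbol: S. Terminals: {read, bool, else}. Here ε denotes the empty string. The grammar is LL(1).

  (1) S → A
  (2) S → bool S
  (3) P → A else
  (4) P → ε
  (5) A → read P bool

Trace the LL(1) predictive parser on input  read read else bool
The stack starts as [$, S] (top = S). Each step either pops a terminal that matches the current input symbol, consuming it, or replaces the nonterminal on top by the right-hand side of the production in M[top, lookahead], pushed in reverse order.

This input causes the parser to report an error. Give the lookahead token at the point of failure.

step 1: stack=$ S  input=read read else bool $  — expand S → A
step 2: stack=$ A  input=read read else bool $  — expand A → read P bool
step 3: stack=$ bool P read  input=read read else bool $  — match read
step 4: stack=$ bool P  input=read else bool $  — expand P → A else
step 5: stack=$ bool else A  input=read else bool $  — expand A → read P bool
step 6: stack=$ bool else bool P read  input=read else bool $  — match read
step 7: stack=$ bool else bool P  input=else bool $  — error: M[P, else] is empty

else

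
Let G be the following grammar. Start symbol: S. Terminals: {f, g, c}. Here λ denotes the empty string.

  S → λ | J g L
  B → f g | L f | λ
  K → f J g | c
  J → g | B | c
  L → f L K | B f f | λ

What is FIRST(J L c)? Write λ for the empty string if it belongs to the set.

{c, f, g}

FIRST(K): from K→f J g we get {f}; from K→c we get {c}. So FIRST(K) = {c, f}.
FIRST(S): from S→λ we get {λ}; from S→J g L we get {c, f, g}. So FIRST(S) = {λ, c, f, g}.
FIRST(B): from B→f g we get {f}; from B→L f we get {f}; from B→λ we get {λ}. So FIRST(B) = {λ, f}.
FIRST(J): from J→g we get {g}; from J→B we get {λ, f}; from J→c we get {c}. So FIRST(J) = {λ, c, f, g}.
FIRST(L): from L→f L K we get {f}; from L→B f f we get {f}; from L→λ we get {λ}. So FIRST(L) = {λ, f}.
FIRST(J L c): take FIRST of each symbol in turn, carrying on past any symbol whose FIRST contains λ; result {c, f, g}.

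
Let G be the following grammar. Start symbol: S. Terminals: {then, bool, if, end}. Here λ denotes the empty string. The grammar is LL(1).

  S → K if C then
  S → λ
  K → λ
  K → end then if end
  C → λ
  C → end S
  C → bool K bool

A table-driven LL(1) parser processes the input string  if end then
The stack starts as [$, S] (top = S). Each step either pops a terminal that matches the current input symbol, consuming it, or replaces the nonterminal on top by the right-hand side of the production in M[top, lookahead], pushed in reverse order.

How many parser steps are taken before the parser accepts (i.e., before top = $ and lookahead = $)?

     Stack          Input          Action
  1  $ S            if end then $  expand S → K if C then
  2  $ then C if K  if end then $  expand K → λ
  3  $ then C if    if end then $  match if
  4  $ then C       end then $     expand C → end S
  5  $ then S end   end then $     match end
  6  $ then S       then $         expand S → λ
  7  $ then         then $         match then
Accept reached after 7 steps.

7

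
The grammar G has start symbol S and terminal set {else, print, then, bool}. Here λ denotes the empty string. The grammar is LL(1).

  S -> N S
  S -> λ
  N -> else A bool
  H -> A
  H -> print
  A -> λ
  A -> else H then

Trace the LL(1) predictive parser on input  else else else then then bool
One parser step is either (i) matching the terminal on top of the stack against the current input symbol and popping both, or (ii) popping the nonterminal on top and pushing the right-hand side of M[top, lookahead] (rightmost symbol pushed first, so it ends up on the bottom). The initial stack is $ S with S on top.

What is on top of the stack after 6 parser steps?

A

step 1: stack=$ S  input=else else else then then bool $  — expand S -> N S
step 2: stack=$ S N  input=else else else then then bool $  — expand N -> else A bool
step 3: stack=$ S bool A else  input=else else else then then bool $  — match else
step 4: stack=$ S bool A  input=else else then then bool $  — expand A -> else H then
step 5: stack=$ S bool then H else  input=else else then then bool $  — match else
step 6: stack=$ S bool then H  input=else then then bool $  — expand H -> A
Stack after step 6: $ S bool then A (top = A).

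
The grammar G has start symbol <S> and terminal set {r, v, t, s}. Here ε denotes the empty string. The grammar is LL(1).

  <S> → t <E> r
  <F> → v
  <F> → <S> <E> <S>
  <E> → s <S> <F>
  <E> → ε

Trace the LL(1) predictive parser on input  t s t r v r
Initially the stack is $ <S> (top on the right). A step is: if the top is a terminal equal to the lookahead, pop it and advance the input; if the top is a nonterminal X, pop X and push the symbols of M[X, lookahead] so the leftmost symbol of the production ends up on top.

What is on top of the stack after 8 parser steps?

<F>

step 1: stack=$ <S>  input=t s t r v r $  — expand <S> → t <E> r
step 2: stack=$ r <E> t  input=t s t r v r $  — match t
step 3: stack=$ r <E>  input=s t r v r $  — expand <E> → s <S> <F>
step 4: stack=$ r <F> <S> s  input=s t r v r $  — match s
step 5: stack=$ r <F> <S>  input=t r v r $  — expand <S> → t <E> r
step 6: stack=$ r <F> r <E> t  input=t r v r $  — match t
step 7: stack=$ r <F> r <E>  input=r v r $  — expand <E> → ε
step 8: stack=$ r <F> r  input=r v r $  — match r
Stack after step 8: $ r <F> (top = <F>).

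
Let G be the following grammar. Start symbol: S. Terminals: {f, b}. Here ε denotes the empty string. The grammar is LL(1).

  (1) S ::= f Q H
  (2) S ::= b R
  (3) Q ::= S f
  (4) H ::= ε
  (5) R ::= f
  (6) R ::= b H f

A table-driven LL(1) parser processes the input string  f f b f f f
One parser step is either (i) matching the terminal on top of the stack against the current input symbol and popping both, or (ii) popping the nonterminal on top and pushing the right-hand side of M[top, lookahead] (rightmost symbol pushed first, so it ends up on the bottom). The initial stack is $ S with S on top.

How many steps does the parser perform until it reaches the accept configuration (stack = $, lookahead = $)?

      Stack          Input          Action
   1  $ S            f f b f f f $  expand S ::= f Q H
   2  $ H Q f        f f b f f f $  match f
   3  $ H Q          f b f f f $    expand Q ::= S f
   4  $ H f S        f b f f f $    expand S ::= f Q H
   5  $ H f H Q f    f b f f f $    match f
   6  $ H f H Q      b f f f $      expand Q ::= S f
   7  $ H f H f S    b f f f $      expand S ::= b R
   8  $ H f H f R b  b f f f $      match b
   9  $ H f H f R    f f f $        expand R ::= f
  10  $ H f H f f    f f f $        match f
  11  $ H f H f      f f $          match f
  12  $ H f H        f $            expand H ::= ε
  13  $ H f          f $            match f
  14  $ H            $              expand H ::= ε
Accept reached after 14 steps.

14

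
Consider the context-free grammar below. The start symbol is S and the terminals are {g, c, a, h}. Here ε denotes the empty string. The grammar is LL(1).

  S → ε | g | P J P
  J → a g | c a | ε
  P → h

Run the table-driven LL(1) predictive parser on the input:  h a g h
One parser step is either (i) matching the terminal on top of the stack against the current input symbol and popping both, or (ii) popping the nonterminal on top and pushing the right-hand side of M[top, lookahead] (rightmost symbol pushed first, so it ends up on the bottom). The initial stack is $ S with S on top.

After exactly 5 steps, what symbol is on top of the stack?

g

     Stack    Input      Action
  1  $ S      h a g h $  expand S → P J P
  2  $ P J P  h a g h $  expand P → h
  3  $ P J h  h a g h $  match h
  4  $ P J    a g h $    expand J → a g
  5  $ P g a  a g h $    match a
Stack after step 5: $ P g (top = g).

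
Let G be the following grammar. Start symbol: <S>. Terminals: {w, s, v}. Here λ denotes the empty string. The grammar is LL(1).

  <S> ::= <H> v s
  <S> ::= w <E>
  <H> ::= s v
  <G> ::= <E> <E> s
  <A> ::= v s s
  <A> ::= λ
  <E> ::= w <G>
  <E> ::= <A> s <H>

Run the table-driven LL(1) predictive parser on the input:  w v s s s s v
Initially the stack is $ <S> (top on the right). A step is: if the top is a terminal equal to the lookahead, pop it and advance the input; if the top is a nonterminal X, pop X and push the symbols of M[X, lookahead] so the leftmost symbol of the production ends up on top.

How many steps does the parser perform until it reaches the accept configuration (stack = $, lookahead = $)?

11

step 1: stack=$ <S>  input=w v s s s s v $  — expand <S> ::= w <E>
step 2: stack=$ <E> w  input=w v s s s s v $  — match w
step 3: stack=$ <E>  input=v s s s s v $  — expand <E> ::= <A> s <H>
step 4: stack=$ <H> s <A>  input=v s s s s v $  — expand <A> ::= v s s
step 5: stack=$ <H> s s s v  input=v s s s s v $  — match v
step 6: stack=$ <H> s s s  input=s s s s v $  — match s
step 7: stack=$ <H> s s  input=s s s v $  — match s
step 8: stack=$ <H> s  input=s s v $  — match s
step 9: stack=$ <H>  input=s v $  — expand <H> ::= s v
step 10: stack=$ v s  input=s v $  — match s
step 11: stack=$ v  input=v $  — match v
Accept reached after 11 steps.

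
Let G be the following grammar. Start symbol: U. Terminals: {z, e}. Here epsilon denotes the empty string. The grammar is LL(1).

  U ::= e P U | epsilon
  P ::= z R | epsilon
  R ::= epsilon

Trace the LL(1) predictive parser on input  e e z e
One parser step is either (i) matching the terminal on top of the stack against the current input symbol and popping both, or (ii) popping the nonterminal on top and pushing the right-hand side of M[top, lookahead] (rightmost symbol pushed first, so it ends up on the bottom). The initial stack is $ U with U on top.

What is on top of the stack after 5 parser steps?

     Stack    Input      Action
  1  $ U      e e z e $  expand U ::= e P U
  2  $ U P e  e e z e $  match e
  3  $ U P    e z e $    expand P ::= epsilon
  4  $ U      e z e $    expand U ::= e P U
  5  $ U P e  e z e $    match e
Stack after step 5: $ U P (top = P).

P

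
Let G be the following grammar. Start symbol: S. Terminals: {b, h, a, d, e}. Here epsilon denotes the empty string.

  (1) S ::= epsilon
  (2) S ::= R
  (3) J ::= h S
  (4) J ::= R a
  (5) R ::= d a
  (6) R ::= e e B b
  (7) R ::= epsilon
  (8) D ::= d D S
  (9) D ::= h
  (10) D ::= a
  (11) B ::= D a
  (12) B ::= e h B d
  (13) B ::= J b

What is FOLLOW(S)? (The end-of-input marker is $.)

FIRST(R): from R::=d a we get {d}; from R::=e e B b we get {e}; from R::=epsilon we get {epsilon}. So FIRST(R) = {epsilon, d, e}.
FIRST(D): from D::=d D S we get {d}; from D::=h we get {h}; from D::=a we get {a}. So FIRST(D) = {a, d, h}.
FIRST(S): from S::=epsilon we get {epsilon}; from S::=R we get {epsilon, d, e}. So FIRST(S) = {epsilon, d, e}.
FIRST(J): from J::=h S we get {h}; from J::=R a we get {a, d, e}. So FIRST(J) = {a, d, e, h}.
FIRST(B): from B::=D a we get {a, d, h}; from B::=e h B d we get {e}; from B::=J b we get {a, d, e, h}. So FIRST(B) = {a, d, e, h}.
FOLLOW(S) includes $ since S is the start symbol.
FOLLOW(J): in B::=J b, J is followed by b with FIRST {b}. Thus FOLLOW(J) = {b}.
FOLLOW(D): in D::=d D S, D is followed by S with FIRST {epsilon, d, e}; in D::=d D S, the suffix after D is nullable (adds nothing new); in B::=D a, D is followed by a with FIRST {a}. Thus FOLLOW(D) = {a, d, e}.
FOLLOW(S): in J::=h S, the suffix after S is empty, so FOLLOW(S) ⊇ FOLLOW(J) = {b}; in D::=d D S, the suffix after S is empty, so FOLLOW(S) ⊇ FOLLOW(D) = {a, d, e}. Thus FOLLOW(S) = {$, a, b, d, e}.
FOLLOW(R): in S::=R, the suffix after R is empty, so FOLLOW(R) ⊇ FOLLOW(S) = {$, a, b, d, e}; in J::=R a, R is followed by a with FIRST {a}. Thus FOLLOW(R) = {$, a, b, d, e}.
FOLLOW(B): in R::=e e B b, B is followed by b with FIRST {b}; in B::=e h B d, B is followed by d with FIRST {d}. Thus FOLLOW(B) = {b, d}.

{$, a, b, d, e}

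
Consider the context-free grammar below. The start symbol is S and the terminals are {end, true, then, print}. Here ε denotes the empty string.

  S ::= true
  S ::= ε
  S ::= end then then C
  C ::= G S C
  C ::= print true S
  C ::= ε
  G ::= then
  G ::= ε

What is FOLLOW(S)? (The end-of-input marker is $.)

FIRST(S): from S::=true we get {true}; from S::=ε we get {ε}; from S::=end then then C we get {end}. So FIRST(S) = {ε, end, true}.
FIRST(G): from G::=then we get {then}; from G::=ε we get {ε}. So FIRST(G) = {ε, then}.
FIRST(C): from C::=G S C we get {ε, end, print, then, true}; from C::=print true S we get {print}; from C::=ε we get {ε}. So FIRST(C) = {ε, end, print, then, true}.
FOLLOW(S) includes $ since S is the start symbol.
FOLLOW(S): in C::=G S C, S is followed by C with FIRST {ε, end, print, then, true}; in C::=G S C, the suffix after S is nullable, so FOLLOW(S) ⊇ FOLLOW(C) = {$, end, print, then, true}; in C::=print true S, the suffix after S is empty, so FOLLOW(S) ⊇ FOLLOW(C) = {$, end, print, then, true}. Thus FOLLOW(S) = {$, end, print, then, true}.
FOLLOW(C): in S::=end then then C, the suffix after C is empty, so FOLLOW(C) ⊇ FOLLOW(S) = {$, end, print, then, true}; in C::=G S C, the suffix after C is empty (adds nothing new). Thus FOLLOW(C) = {$, end, print, then, true}.
FOLLOW(G): in C::=G S C, G is followed by S C with FIRST {ε, end, print, then, true}; in C::=G S C, the suffix after G is nullable, so FOLLOW(G) ⊇ FOLLOW(C) = {$, end, print, then, true}. Thus FOLLOW(G) = {$, end, print, then, true}.

{$, end, print, then, true}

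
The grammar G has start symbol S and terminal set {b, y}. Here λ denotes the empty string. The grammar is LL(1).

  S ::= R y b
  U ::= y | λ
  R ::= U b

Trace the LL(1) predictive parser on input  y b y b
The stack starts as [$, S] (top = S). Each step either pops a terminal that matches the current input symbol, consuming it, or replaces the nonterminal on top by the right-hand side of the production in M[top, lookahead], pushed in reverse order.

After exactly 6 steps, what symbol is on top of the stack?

b

     Stack      Input      Action
  1  $ S        y b y b $  expand S ::= R y b
  2  $ b y R    y b y b $  expand R ::= U b
  3  $ b y b U  y b y b $  expand U ::= y
  4  $ b y b y  y b y b $  match y
  5  $ b y b    b y b $    match b
  6  $ b y      y b $      match y
Stack after step 6: $ b (top = b).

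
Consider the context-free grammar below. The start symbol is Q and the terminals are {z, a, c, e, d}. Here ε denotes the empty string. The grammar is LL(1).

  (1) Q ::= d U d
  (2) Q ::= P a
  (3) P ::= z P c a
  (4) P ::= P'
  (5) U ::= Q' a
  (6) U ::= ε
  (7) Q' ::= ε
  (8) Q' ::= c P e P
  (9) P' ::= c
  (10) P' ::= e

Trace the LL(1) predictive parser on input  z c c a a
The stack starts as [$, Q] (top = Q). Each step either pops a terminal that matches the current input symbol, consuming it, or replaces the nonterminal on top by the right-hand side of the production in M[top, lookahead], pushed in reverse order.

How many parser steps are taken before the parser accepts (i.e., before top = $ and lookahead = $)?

9

     Stack        Input        Action
  1  $ Q          z c c a a $  expand Q ::= P a
  2  $ a P        z c c a a $  expand P ::= z P c a
  3  $ a a c P z  z c c a a $  match z
  4  $ a a c P    c c a a $    expand P ::= P'
  5  $ a a c P'   c c a a $    expand P' ::= c
  6  $ a a c c    c c a a $    match c
  7  $ a a c      c a a $      match c
  8  $ a a        a a $        match a
  9  $ a          a $          match a
Accept reached after 9 steps.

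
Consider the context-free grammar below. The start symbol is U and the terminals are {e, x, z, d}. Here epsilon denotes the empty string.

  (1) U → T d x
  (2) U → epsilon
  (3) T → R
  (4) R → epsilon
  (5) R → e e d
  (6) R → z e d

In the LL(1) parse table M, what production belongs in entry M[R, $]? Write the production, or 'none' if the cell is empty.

none

FIRST(R) = {epsilon, e, z}
FIRST(T) = {epsilon, e, z}  (via R)
FIRST(U) = {epsilon, d, e, z}  (via T d x)
FOLLOW(U) includes $ since U is the start symbol.
FOLLOW(T): in U→T d x, T is followed by d x with FIRST {d}. Thus FOLLOW(T) = {d}.
FOLLOW(R): in T→R, the suffix after R is empty, so FOLLOW(R) ⊇ FOLLOW(T) = {d}. Thus FOLLOW(R) = {d}.
For R → epsilon: FIRST(epsilon) = {epsilon}, so it goes in M[R, t] for t ∈ {}; since epsilon ∈ FIRST, also for every t ∈ FOLLOW(R) = {d}.
For R → e e d: FIRST(e e d) = {e}, so it goes in M[R, t] for t ∈ {e}.
For R → z e d: FIRST(z e d) = {z}, so it goes in M[R, t] for t ∈ {z}.
None of these place a production in M[R, $].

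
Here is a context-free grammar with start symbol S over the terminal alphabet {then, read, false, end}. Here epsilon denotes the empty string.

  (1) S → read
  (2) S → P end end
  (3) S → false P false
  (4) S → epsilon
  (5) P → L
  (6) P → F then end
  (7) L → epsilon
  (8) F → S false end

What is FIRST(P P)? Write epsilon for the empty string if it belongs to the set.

{epsilon, end, false, read}

FIRST(L): from L→epsilon we get {epsilon}. So FIRST(L) = {epsilon}.
FIRST(S): from S→read we get {read}; from S→P end end we get {end, false, read}; from S→false P false we get {false}; from S→epsilon we get {epsilon}. So FIRST(S) = {epsilon, end, false, read}.
FIRST(F): from F→S false end we get {end, false, read}. So FIRST(F) = {end, false, read}.
FIRST(P): from P→L we get {epsilon}; from P→F then end we get {end, false, read}. So FIRST(P) = {epsilon, end, false, read}.
FIRST(P P): take FIRST of each symbol in turn, carrying on past any symbol whose FIRST contains epsilon; result {epsilon, end, false, read}.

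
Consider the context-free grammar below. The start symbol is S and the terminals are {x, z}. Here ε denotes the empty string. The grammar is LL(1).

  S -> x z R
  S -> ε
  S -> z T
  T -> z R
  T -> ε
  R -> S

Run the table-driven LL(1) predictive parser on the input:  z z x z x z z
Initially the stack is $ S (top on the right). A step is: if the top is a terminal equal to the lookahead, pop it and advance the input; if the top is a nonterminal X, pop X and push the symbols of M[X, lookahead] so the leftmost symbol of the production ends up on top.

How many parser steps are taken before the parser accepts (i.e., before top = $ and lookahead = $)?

step 1: stack=$ S  input=z z x z x z z $  — expand S -> z T
step 2: stack=$ T z  input=z z x z x z z $  — match z
step 3: stack=$ T  input=z x z x z z $  — expand T -> z R
step 4: stack=$ R z  input=z x z x z z $  — match z
step 5: stack=$ R  input=x z x z z $  — expand R -> S
step 6: stack=$ S  input=x z x z z $  — expand S -> x z R
step 7: stack=$ R z x  input=x z x z z $  — match x
step 8: stack=$ R z  input=z x z z $  — match z
step 9: stack=$ R  input=x z z $  — expand R -> S
step 10: stack=$ S  input=x z z $  — expand S -> x z R
step 11: stack=$ R z x  input=x z z $  — match x
step 12: stack=$ R z  input=z z $  — match z
step 13: stack=$ R  input=z $  — expand R -> S
step 14: stack=$ S  input=z $  — expand S -> z T
step 15: stack=$ T z  input=z $  — match z
step 16: stack=$ T  input=$  — expand T -> ε
Accept reached after 16 steps.

16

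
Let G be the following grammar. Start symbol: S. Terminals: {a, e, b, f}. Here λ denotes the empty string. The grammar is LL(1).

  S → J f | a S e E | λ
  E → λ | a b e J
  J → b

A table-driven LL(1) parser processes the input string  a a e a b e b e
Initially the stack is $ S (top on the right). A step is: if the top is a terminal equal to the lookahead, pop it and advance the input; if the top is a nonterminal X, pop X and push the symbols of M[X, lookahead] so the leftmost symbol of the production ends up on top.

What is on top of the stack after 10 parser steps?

      Stack          Input              Action
   1  $ S            a a e a b e b e $  expand S → a S e E
   2  $ E e S a      a a e a b e b e $  match a
   3  $ E e S        a e a b e b e $    expand S → a S e E
   4  $ E e E e S a  a e a b e b e $    match a
   5  $ E e E e S    e a b e b e $      expand S → λ
   6  $ E e E e      e a b e b e $      match e
   7  $ E e E        a b e b e $        expand E → a b e J
   8  $ E e J e b a  a b e b e $        match a
   9  $ E e J e b    b e b e $          match b
  10  $ E e J e      e b e $            match e
Stack after step 10: $ E e J (top = J).

J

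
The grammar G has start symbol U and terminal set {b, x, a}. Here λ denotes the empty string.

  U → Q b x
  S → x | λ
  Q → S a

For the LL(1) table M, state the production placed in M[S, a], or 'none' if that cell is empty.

FIRST(S) = {λ, x}
FIRST(Q) = {a, x}  (via S a)
FIRST(U) = {a, x}  (via Q b x)
FOLLOW(U) includes $ since U is the start symbol.
FOLLOW(S): in Q→S a, S is followed by a with FIRST {a}. Thus FOLLOW(S) = {a}.
For S → x: FIRST(x) = {x}, so it goes in M[S, t] for t ∈ {x}.
For S → λ: FIRST(λ) = {λ}, so it goes in M[S, t] for t ∈ {}; since λ ∈ FIRST, also for every t ∈ FOLLOW(S) = {a}.

S → λ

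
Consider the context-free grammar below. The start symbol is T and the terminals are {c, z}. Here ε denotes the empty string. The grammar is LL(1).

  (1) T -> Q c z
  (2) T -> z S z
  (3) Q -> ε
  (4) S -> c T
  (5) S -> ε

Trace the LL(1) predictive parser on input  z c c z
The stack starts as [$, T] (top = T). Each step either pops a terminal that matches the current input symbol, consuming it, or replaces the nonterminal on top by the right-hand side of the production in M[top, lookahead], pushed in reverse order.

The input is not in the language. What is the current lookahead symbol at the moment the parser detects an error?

step 1: stack=$ T  input=z c c z $  — expand T -> z S z
step 2: stack=$ z S z  input=z c c z $  — match z
step 3: stack=$ z S  input=c c z $  — expand S -> c T
step 4: stack=$ z T c  input=c c z $  — match c
step 5: stack=$ z T  input=c z $  — expand T -> Q c z
step 6: stack=$ z z c Q  input=c z $  — expand Q -> ε
step 7: stack=$ z z c  input=c z $  — match c
step 8: stack=$ z z  input=z $  — match z
step 9: stack=$ z  input=$  — error: top is terminal z but lookahead is $

$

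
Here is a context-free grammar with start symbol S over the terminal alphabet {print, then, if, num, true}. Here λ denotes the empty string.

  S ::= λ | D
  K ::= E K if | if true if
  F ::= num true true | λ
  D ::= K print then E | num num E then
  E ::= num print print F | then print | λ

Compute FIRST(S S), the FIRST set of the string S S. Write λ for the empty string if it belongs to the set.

FIRST(F) = {λ, num}
FIRST(E) = {λ, num, then}
FIRST(K) = {if, num, then}  (via E K if)
FIRST(D) = {if, num, then}  (via K print then E)
FIRST(S) = {λ, if, num, then}  (via D)
FIRST(S S): take FIRST of each symbol in turn, carrying on past any symbol whose FIRST contains λ; result {λ, if, num, then}.

{λ, if, num, then}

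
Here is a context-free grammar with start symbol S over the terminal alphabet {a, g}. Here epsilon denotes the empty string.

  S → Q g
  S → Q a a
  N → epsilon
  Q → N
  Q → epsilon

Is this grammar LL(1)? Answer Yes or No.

No

FIRST(S) = {a, g}
FIRST(N) = {epsilon}
FIRST(Q) = {epsilon}
FOLLOW(S) = {$}
FOLLOW(N) = {a, g}
FOLLOW(Q) = {a, g}
Cell M[Q, a] receives both Q → N and Q → epsilon — the grammar is not LL(1).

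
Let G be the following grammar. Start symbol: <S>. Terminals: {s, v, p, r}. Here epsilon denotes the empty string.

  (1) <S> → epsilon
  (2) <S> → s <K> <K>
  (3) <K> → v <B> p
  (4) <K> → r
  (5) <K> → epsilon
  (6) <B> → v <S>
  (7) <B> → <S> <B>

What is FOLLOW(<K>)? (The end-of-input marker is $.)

{$, p, r, s, v}

FIRST(<S>) = {epsilon, s}
FIRST(<K>) = {epsilon, r, v}
FIRST(<B>) = {s, v}  (via <S> <B>)
FOLLOW(<S>) includes $ since <S> is the start symbol.
FOLLOW(<B>): in <K>→v <B> p, <B> is followed by p with FIRST {p}; in <B>→<S> <B>, the suffix after <B> is empty (adds nothing new). Thus FOLLOW(<B>) = {p}.
FOLLOW(<S>): in <B>→v <S>, the suffix after <S> is empty, so FOLLOW(<S>) ⊇ FOLLOW(<B>) = {p}; in <B>→<S> <B>, <S> is followed by <B> with FIRST {s, v}. Thus FOLLOW(<S>) = {$, p, s, v}.
FOLLOW(<K>): in <S>→s <K> <K> (occurrence 1), <K> is followed by <K> with FIRST {epsilon, r, v}; in <S>→s <K> <K> (occurrence 1), the suffix after <K> is nullable, so FOLLOW(<K>) ⊇ FOLLOW(<S>) = {$, p, s, v}; in <S>→s <K> <K> (occurrence 2), the suffix after <K> is empty, so FOLLOW(<K>) ⊇ FOLLOW(<S>) = {$, p, s, v}. Thus FOLLOW(<K>) = {$, p, r, s, v}.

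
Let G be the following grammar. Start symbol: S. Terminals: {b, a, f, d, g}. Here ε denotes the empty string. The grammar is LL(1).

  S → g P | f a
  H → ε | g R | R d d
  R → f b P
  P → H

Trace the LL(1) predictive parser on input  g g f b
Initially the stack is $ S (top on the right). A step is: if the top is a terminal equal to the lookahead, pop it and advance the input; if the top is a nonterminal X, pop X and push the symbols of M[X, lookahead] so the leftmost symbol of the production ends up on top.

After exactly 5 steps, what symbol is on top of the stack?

R

step 1: stack=$ S  input=g g f b $  — expand S → g P
step 2: stack=$ P g  input=g g f b $  — match g
step 3: stack=$ P  input=g f b $  — expand P → H
step 4: stack=$ H  input=g f b $  — expand H → g R
step 5: stack=$ R g  input=g f b $  — match g
Stack after step 5: $ R (top = R).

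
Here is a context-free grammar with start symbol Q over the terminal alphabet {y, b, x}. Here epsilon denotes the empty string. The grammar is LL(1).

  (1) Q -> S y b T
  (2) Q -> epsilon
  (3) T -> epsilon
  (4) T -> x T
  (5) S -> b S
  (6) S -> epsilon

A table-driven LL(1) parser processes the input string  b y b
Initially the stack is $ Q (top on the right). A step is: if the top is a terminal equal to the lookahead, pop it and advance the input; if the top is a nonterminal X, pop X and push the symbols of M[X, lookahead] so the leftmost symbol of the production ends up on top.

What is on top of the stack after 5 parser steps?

step 1: stack=$ Q  input=b y b $  — expand Q -> S y b T
step 2: stack=$ T b y S  input=b y b $  — expand S -> b S
step 3: stack=$ T b y S b  input=b y b $  — match b
step 4: stack=$ T b y S  input=y b $  — expand S -> epsilon
step 5: stack=$ T b y  input=y b $  — match y
Stack after step 5: $ T b (top = b).

b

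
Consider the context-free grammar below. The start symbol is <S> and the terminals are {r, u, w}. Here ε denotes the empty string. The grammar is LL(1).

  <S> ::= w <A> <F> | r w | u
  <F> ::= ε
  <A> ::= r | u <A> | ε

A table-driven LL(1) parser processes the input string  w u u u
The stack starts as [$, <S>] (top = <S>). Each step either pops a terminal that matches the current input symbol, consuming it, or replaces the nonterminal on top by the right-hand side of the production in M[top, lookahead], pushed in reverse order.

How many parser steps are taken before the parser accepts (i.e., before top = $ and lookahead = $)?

10

step 1: stack=$ <S>  input=w u u u $  — expand <S> ::= w <A> <F>
step 2: stack=$ <F> <A> w  input=w u u u $  — match w
step 3: stack=$ <F> <A>  input=u u u $  — expand <A> ::= u <A>
step 4: stack=$ <F> <A> u  input=u u u $  — match u
step 5: stack=$ <F> <A>  input=u u $  — expand <A> ::= u <A>
step 6: stack=$ <F> <A> u  input=u u $  — match u
step 7: stack=$ <F> <A>  input=u $  — expand <A> ::= u <A>
step 8: stack=$ <F> <A> u  input=u $  — match u
step 9: stack=$ <F> <A>  input=$  — expand <A> ::= ε
step 10: stack=$ <F>  input=$  — expand <F> ::= ε
Accept reached after 10 steps.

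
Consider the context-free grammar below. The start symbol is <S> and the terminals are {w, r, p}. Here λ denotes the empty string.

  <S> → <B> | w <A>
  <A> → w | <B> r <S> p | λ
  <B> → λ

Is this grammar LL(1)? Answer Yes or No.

FIRST(<S>) = {λ, w}
FIRST(<A>) = {λ, r, w}
FIRST(<B>) = {λ}
FOLLOW(<S>) = {$, p}
FOLLOW(<A>) = {$, p}
FOLLOW(<B>) = {$, p, r}
Each cell of M receives at most one production.

Yes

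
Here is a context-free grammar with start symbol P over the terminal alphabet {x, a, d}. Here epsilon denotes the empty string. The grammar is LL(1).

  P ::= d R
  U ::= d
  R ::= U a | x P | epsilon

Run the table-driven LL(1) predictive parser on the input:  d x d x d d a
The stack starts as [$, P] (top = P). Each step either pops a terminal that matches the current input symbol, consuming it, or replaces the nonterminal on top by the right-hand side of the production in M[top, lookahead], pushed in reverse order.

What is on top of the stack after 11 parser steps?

step 1: stack=$ P  input=d x d x d d a $  — expand P ::= d R
step 2: stack=$ R d  input=d x d x d d a $  — match d
step 3: stack=$ R  input=x d x d d a $  — expand R ::= x P
step 4: stack=$ P x  input=x d x d d a $  — match x
step 5: stack=$ P  input=d x d d a $  — expand P ::= d R
step 6: stack=$ R d  input=d x d d a $  — match d
step 7: stack=$ R  input=x d d a $  — expand R ::= x P
step 8: stack=$ P x  input=x d d a $  — match x
step 9: stack=$ P  input=d d a $  — expand P ::= d R
step 10: stack=$ R d  input=d d a $  — match d
step 11: stack=$ R  input=d a $  — expand R ::= U a
Stack after step 11: $ a U (top = U).

U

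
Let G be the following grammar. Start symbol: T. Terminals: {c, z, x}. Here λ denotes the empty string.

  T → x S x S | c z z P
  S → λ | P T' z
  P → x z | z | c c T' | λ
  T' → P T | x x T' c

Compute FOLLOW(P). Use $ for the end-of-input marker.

FIRST(T): from T→x S x S we get {x}; from T→c z z P we get {c}. So FIRST(T) = {c, x}.
FIRST(P): from P→x z we get {x}; from P→z we get {z}; from P→c c T' we get {c}; from P→λ we get {λ}. So FIRST(P) = {λ, c, x, z}.
FIRST(T'): from T'→P T we get {c, x, z}; from T'→x x T' c we get {x}. So FIRST(T') = {c, x, z}.
FIRST(S): from S→λ we get {λ}; from S→P T' z we get {c, x, z}. So FIRST(S) = {λ, c, x, z}.
FOLLOW(T) includes $ since T is the start symbol.
FOLLOW(T): in T'→P T, the suffix after T is empty, so FOLLOW(T) ⊇ FOLLOW(T') = {$, c, x, z}. Thus FOLLOW(T) = {$, c, x, z}.
FOLLOW(S): in T→x S x S (occurrence 1), S is followed by x S with FIRST {x}; in T→x S x S (occurrence 2), the suffix after S is empty, so FOLLOW(S) ⊇ FOLLOW(T) = {$, c, x, z}. Thus FOLLOW(S) = {$, c, x, z}.
FOLLOW(P): in T→c z z P, the suffix after P is empty, so FOLLOW(P) ⊇ FOLLOW(T) = {$, c, x, z}; in S→P T' z, P is followed by T' z with FIRST {c, x, z}; in T'→P T, P is followed by T with FIRST {c, x}. Thus FOLLOW(P) = {$, c, x, z}.
FOLLOW(T'): in S→P T' z, T' is followed by z with FIRST {z}; in P→c c T', the suffix after T' is empty, so FOLLOW(T') ⊇ FOLLOW(P) = {$, c, x, z}; in T'→x x T' c, T' is followed by c with FIRST {c}. Thus FOLLOW(T') = {$, c, x, z}.

{$, c, x, z}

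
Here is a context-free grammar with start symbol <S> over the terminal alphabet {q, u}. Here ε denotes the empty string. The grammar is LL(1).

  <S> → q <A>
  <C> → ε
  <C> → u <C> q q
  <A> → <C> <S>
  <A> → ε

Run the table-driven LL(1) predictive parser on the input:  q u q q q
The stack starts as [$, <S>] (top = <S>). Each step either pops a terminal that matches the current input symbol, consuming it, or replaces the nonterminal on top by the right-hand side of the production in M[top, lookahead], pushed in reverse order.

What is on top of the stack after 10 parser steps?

<A>

step 1: stack=$ <S>  input=q u q q q $  — expand <S> → q <A>
step 2: stack=$ <A> q  input=q u q q q $  — match q
step 3: stack=$ <A>  input=u q q q $  — expand <A> → <C> <S>
step 4: stack=$ <S> <C>  input=u q q q $  — expand <C> → u <C> q q
step 5: stack=$ <S> q q <C> u  input=u q q q $  — match u
step 6: stack=$ <S> q q <C>  input=q q q $  — expand <C> → ε
step 7: stack=$ <S> q q  input=q q q $  — match q
step 8: stack=$ <S> q  input=q q $  — match q
step 9: stack=$ <S>  input=q $  — expand <S> → q <A>
step 10: stack=$ <A> q  input=q $  — match q
Stack after step 10: $ <A> (top = <A>).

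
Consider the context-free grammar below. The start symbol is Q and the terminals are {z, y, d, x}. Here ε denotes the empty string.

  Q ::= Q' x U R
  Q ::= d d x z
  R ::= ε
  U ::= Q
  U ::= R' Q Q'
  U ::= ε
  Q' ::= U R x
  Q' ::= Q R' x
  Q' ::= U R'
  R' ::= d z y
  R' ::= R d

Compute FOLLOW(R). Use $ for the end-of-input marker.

{$, d, x}

FIRST(R): from R::=ε we get {ε}. So FIRST(R) = {ε}.
FIRST(R'): from R'::=d z y we get {d}; from R'::=R d we get {d}. So FIRST(R') = {d}.
FIRST(Q): from Q::=Q' x U R we get {d, x}; from Q::=d d x z we get {d}. So FIRST(Q) = {d, x}.
FIRST(U): from U::=Q we get {d, x}; from U::=R' Q Q' we get {d}; from U::=ε we get {ε}. So FIRST(U) = {ε, d, x}.
FIRST(Q'): from Q'::=U R x we get {d, x}; from Q'::=Q R' x we get {d, x}; from Q'::=U R' we get {d, x}. So FIRST(Q') = {d, x}.
FOLLOW(Q) includes $ since Q is the start symbol.
FOLLOW(Q): in U::=Q, the suffix after Q is empty, so FOLLOW(Q) ⊇ FOLLOW(U) = {$, d, x}; in U::=R' Q Q', Q is followed by Q' with FIRST {d, x}; in Q'::=Q R' x, Q is followed by R' x with FIRST {d}. Thus FOLLOW(Q) = {$, d, x}.
FOLLOW(R): in Q::=Q' x U R, the suffix after R is empty, so FOLLOW(R) ⊇ FOLLOW(Q) = {$, d, x}; in Q'::=U R x, R is followed by x with FIRST {x}; in R'::=R d, R is followed by d with FIRST {d}. Thus FOLLOW(R) = {$, d, x}.
FOLLOW(U): in Q::=Q' x U R, U is followed by R with FIRST {ε}; in Q::=Q' x U R, the suffix after U is nullable, so FOLLOW(U) ⊇ FOLLOW(Q) = {$, d, x}; in Q'::=U R x, U is followed by R x with FIRST {x}; in Q'::=U R', U is followed by R' with FIRST {d}. Thus FOLLOW(U) = {$, d, x}.
FOLLOW(Q'): in Q::=Q' x U R, Q' is followed by x U R with FIRST {x}; in U::=R' Q Q', the suffix after Q' is empty, so FOLLOW(Q') ⊇ FOLLOW(U) = {$, d, x}. Thus FOLLOW(Q') = {$, d, x}.
FOLLOW(R'): in U::=R' Q Q', R' is followed by Q Q' with FIRST {d, x}; in Q'::=Q R' x, R' is followed by x with FIRST {x}; in Q'::=U R', the suffix after R' is empty, so FOLLOW(R') ⊇ FOLLOW(Q') = {$, d, x}. Thus FOLLOW(R') = {$, d, x}.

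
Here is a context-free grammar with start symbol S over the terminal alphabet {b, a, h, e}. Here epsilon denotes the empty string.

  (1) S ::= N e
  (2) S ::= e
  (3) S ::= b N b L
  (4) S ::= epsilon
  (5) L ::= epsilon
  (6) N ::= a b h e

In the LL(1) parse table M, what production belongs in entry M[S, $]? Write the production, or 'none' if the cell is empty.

S ::= epsilon

FIRST(L): from L::=epsilon we get {epsilon}. So FIRST(L) = {epsilon}.
FIRST(N): from N::=a b h e we get {a}. So FIRST(N) = {a}.
FIRST(S): from S::=N e we get {a}; from S::=e we get {e}; from S::=b N b L we get {b}; from S::=epsilon we get {epsilon}. So FIRST(S) = {epsilon, a, b, e}.
FOLLOW(S) includes $ since S is the start symbol.
FOLLOW(S): S appears on no right-hand side. Thus FOLLOW(S) = {$}.
For S ::= N e: FIRST(N e) = {a}, so it goes in M[S, t] for t ∈ {a}.
For S ::= e: FIRST(e) = {e}, so it goes in M[S, t] for t ∈ {e}.
For S ::= b N b L: FIRST(b N b L) = {b}, so it goes in M[S, t] for t ∈ {b}.
For S ::= epsilon: FIRST(epsilon) = {epsilon}, so it goes in M[S, t] for t ∈ {}; since epsilon ∈ FIRST, also for every t ∈ FOLLOW(S) = {$}.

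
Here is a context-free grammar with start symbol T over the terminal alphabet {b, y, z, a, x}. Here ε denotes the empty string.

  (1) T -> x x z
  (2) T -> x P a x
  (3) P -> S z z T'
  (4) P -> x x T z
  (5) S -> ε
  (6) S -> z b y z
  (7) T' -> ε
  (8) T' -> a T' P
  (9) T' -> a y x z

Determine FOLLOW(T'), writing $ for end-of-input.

{a, x, z}

FIRST(T) = {x}
FIRST(S) = {ε, z}
FIRST(T') = {ε, a}
FIRST(P) = {x, z}  (via S z z T')
FOLLOW(T) includes $ since T is the start symbol.
FOLLOW(T): in P->x x T z, T is followed by z with FIRST {z}. Thus FOLLOW(T) = {$, z}.
FOLLOW(S): in P->S z z T', S is followed by z z T' with FIRST {z}. Thus FOLLOW(S) = {z}.
FOLLOW(P): in T->x P a x, P is followed by a x with FIRST {a}; in T'->a T' P, the suffix after P is empty, so FOLLOW(P) ⊇ FOLLOW(T') = {a, x, z}. Thus FOLLOW(P) = {a, x, z}.
FOLLOW(T'): in P->S z z T', the suffix after T' is empty, so FOLLOW(T') ⊇ FOLLOW(P) = {a, x, z}; in T'->a T' P, T' is followed by P with FIRST {x, z}. Thus FOLLOW(T') = {a, x, z}.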